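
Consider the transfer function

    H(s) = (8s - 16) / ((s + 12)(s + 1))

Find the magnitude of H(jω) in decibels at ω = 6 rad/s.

Substitute s = j6: numerator = -16 + j48, denominator = -24 + j78.
|H(j6)| = |-16 + j48| / |-24 + j78| = 50.596 / 81.609 ≈ 0.6200.
In decibels: 20·log₁₀(0.6200) ≈ -4.15 dB.

|H(j6)|_dB ≈ -4.15 dB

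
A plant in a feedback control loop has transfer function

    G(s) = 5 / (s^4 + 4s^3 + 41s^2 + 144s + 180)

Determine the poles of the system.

The poles are the roots of the denominator s^4 + 4s^3 + 41s^2 + 144s + 180 = 0.
No real roots exist; factor into two real quadratics: (s^2 + 36)(s^2 + 4s + 5) = 0.
Each quadratic gives a conjugate pair via the quadratic formula.

s = ±6j, -2 ± j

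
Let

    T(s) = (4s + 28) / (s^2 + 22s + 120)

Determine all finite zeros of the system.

s = -7

Set the numerator to zero: 4s + 28 = 0, i.e. 4·(s + 7) = 0.
So s = -7.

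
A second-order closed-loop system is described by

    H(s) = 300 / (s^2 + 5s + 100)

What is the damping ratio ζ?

Compare the denominator to the standard form s^2 + 2ζωₙs + ωₙ².
ωₙ² = 100, so ωₙ = 10 rad/s.
2ζωₙ = 5, so ζ = 5/(2·10) = 0.25.

ζ = 0.25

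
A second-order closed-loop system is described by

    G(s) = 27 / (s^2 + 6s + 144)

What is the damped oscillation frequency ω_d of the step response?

Comparing s^2 + 6s + 144 to s^2 + 2ζωₙs + ωₙ²: ωₙ = 12 rad/s and ζ = 6/(2·12) = 0.25.
ζωₙ = 6/2 = 3, so ω_d = ωₙ√(1−ζ²) = √(ωₙ² − (ζωₙ)²) = √(144 − 3²) = √135 ≈ 11.62 rad/s.

ω_d ≈ 11.62 rad/s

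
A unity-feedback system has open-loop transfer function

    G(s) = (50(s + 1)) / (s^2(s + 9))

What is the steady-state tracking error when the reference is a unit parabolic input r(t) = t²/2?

G(s) has 2 poles at the origin.
This is a Type 2 system. Ka = lim_{s→0} s^2·G(s) = 50/9.
e_ss = 1/Ka = 1/(50/9) = 9/50 ≈ 0.1800.

e_ss = 0.1800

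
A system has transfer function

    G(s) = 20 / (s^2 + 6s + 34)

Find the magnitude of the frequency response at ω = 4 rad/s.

|G(j4)| ≈ 0.6667

Substitute s = j4: numerator = 20, denominator = 18 + j24.
|G(j4)| = |20| / |18 + j24| = 20 / 30 ≈ 0.6667.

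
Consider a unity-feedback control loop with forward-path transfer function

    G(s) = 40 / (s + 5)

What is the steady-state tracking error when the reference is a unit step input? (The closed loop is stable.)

G(s) has no poles at the origin.
This is a Type 0 system. Kp = lim_{s→0} G(s) = 40/5 = 8.
e_ss = 1/(1 + Kp) = 1/(1 + 8) = 1/9 ≈ 0.1111.

e_ss = 0.1111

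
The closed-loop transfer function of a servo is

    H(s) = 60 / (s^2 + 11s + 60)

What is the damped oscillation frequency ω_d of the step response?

ω_d ≈ 5.454 rad/s

Comparing s^2 + 11s + 60 to s^2 + 2ζωₙs + ωₙ²: ωₙ = √60 ≈ 7.746 rad/s and ζ = 11/(2·√60) ≈ 0.7100.
ζωₙ = 11/2 = 5.5, so ω_d = ωₙ√(1−ζ²) = √(ωₙ² − (ζωₙ)²) = √(60 − 5.5²) = √29.75 ≈ 5.454 rad/s.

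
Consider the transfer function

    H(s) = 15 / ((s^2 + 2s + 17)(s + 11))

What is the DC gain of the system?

H(0) = 15/187 ≈ 0.08021

Set s = 0: H(0) = (15) / (187) = 15/187.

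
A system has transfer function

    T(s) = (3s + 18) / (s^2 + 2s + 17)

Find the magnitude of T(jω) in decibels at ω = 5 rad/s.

Substitute s = j5: numerator = 18 + j15, denominator = -8 + j10.
|T(j5)| = |18 + j15| / |-8 + j10| = 23.431 / 12.806 ≈ 1.830.
In decibels: 20·log₁₀(1.830) ≈ 5.25 dB.

|T(j5)|_dB ≈ 5.25 dB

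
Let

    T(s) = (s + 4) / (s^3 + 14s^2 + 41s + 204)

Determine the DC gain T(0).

T(0) = 1/51 ≈ 0.01961

Set s = 0: T(0) = (4) / (204) = 1/51.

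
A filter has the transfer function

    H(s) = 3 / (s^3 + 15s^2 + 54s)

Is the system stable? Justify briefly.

The denominator s^3 + 15s^2 + 54s factors as s(s + 6)(s + 9), giving poles at s = 0, -6, -9.
Since the simple pole(s) at s = 0 lie on the jω-axis with none in the right half-plane, the system is marginally stable.

marginally stable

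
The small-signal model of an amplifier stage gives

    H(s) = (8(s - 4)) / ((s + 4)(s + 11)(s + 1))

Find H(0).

H(0) = -8/11 ≈ -0.7273

At s = 0 each factor (s + a) contributes a and each (s^2 + bs + c) contributes c.
H(0) = 8·(-4) / ((4) · (11) · (1)) = -32/44 = -8/11.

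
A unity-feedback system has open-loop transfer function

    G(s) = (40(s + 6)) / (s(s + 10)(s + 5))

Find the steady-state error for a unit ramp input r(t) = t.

G(s) has one pole at the origin.
This is a Type 1 system. Kv = lim_{s→0} s·G(s) = 240/50 = 24/5.
e_ss = 1/Kv = 1/(24/5) = 5/24 ≈ 0.2083.

e_ss = 0.2083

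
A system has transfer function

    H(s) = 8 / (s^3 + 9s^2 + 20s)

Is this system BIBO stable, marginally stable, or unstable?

marginally stable

The denominator s^3 + 9s^2 + 20s factors as s(s + 4)(s + 5), giving poles at s = 0, -4, -5.
Since the simple pole(s) at s = 0 lie on the jω-axis with none in the right half-plane, the system is marginally stable.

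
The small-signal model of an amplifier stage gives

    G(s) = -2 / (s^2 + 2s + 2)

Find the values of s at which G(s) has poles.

s = -1 + j, -1 - j

The poles are the roots of the denominator s^2 + 2s + 2 = 0.
Using the quadratic formula: s = (-2 ± √(-4))/2 = -1 ± 1j.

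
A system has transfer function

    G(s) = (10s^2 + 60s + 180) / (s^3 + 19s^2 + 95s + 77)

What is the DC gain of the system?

Set s = 0: G(0) = (180) / (77) = 180/77.

G(0) = 180/77 ≈ 2.338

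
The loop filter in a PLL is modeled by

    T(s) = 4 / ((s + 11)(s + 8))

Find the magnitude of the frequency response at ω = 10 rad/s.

Substitute s = j10: numerator = 4, denominator = -12 + j190.
|T(j10)| = |4| / |-12 + j190| = 4 / 190.38 ≈ 0.02101.

|T(j10)| ≈ 0.02101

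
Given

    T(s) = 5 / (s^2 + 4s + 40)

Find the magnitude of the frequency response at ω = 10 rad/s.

|T(j10)| ≈ 0.06934

Substitute s = j10: numerator = 5, denominator = -60 + j40.
|T(j10)| = |5| / |-60 + j40| = 5 / 72.111 ≈ 0.06934.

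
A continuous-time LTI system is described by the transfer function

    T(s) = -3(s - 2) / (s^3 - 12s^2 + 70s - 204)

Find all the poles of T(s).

s = 6, 3 + 5j, 3 - 5j

The poles are the roots of the denominator s^3 - 12s^2 + 70s - 204 = 0.
Trying s = 6: the polynomial evaluates to 0, so (s - 6) is a factor.
Dividing out leaves s^2 - 6s + 34 = 0.
The quadratic formula then gives s = 3 ± 5j.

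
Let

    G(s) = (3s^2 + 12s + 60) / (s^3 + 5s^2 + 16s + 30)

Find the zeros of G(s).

Set the numerator to zero: 3s^2 + 12s + 60 = 0, i.e. 3·(s^2 + 4s + 20) = 0.
Factoring: (s^2 + 4s + 20) = 0.

s = -2 ± 4j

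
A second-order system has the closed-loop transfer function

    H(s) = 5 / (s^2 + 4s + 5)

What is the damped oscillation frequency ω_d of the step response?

ω_d = 1 rad/s

Comparing s^2 + 4s + 5 to s^2 + 2ζωₙs + ωₙ²: ωₙ = √5 ≈ 2.236 rad/s and ζ = 4/(2·√5) ≈ 0.8944.
ζωₙ = 4/2 = 2, so ω_d = ωₙ√(1−ζ²) = √(ωₙ² − (ζωₙ)²) = √(5 − 2²) = √1 = 1 rad/s.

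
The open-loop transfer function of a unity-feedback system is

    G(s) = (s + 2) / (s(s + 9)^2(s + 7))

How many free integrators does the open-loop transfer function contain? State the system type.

The denominator has 1 factor of s at the origin (free integrator), so this is a Type 1 system.

Type 1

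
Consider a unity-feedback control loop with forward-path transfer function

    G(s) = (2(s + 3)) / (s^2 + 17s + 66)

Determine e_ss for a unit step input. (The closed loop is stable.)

e_ss = 0.9167

G(s) has no poles at the origin.
This is a Type 0 system. Kp = lim_{s→0} G(s) = 6/66 = 1/11.
e_ss = 1/(1 + Kp) = 1/(1 + 1/11) = 11/12 ≈ 0.9167.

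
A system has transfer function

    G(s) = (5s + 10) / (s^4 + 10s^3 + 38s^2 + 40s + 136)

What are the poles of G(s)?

s = 2j, -2j, -5 + 3j, -5 - 3j

The poles are the roots of the denominator s^4 + 10s^3 + 38s^2 + 40s + 136 = 0.
No real roots exist; factor into two real quadratics: (s^2 + 4)(s^2 + 10s + 34) = 0.
Each quadratic gives a conjugate pair via the quadratic formula.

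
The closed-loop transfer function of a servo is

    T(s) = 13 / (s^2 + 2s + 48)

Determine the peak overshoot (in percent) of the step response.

%OS ≈ 63.2%

Comparing s^2 + 2s + 48 to s^2 + 2ζωₙs + ωₙ²: ωₙ = √48 ≈ 6.928 rad/s and ζ = 2/(2·√48) ≈ 0.1443.
%OS = 100·exp(−πζ/√(1−ζ²)) = 100·exp(−π·0.1443/√(1−0.1443²)) ≈ 63.2%.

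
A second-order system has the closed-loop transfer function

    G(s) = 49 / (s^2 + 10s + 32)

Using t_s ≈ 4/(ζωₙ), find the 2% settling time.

t_s ≈ 0.8000 s

Comparing s^2 + 10s + 32 to s^2 + 2ζωₙs + ωₙ²: ωₙ = √32 ≈ 5.657 rad/s and ζ = 10/(2·√32) ≈ 0.8839.
ζωₙ = 10/2 = 5, so t_s ≈ 4/(ζωₙ) = 4/5 = 0.8000 s.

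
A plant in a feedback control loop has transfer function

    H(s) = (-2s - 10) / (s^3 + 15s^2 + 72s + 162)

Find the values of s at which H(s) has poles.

The poles are the roots of the denominator s^3 + 15s^2 + 72s + 162 = 0.
Trying s = -9: the polynomial evaluates to 0, so (s + 9) is a factor.
Dividing out leaves s^2 + 6s + 18 = 0.
The quadratic formula then gives s = -3 ± 3j.

s = -3 + 3j, -3 - 3j, -9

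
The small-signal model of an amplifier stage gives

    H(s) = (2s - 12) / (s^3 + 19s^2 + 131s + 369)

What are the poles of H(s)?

s = -5 + 4j, -5 - 4j, -9

The poles are the roots of the denominator s^3 + 19s^2 + 131s + 369 = 0.
Trying s = -9: the polynomial evaluates to 0, so (s + 9) is a factor.
Dividing out leaves s^2 + 10s + 41 = 0.
The quadratic formula then gives s = -5 ± 4j.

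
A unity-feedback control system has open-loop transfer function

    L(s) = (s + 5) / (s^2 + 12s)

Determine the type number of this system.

Type 1

Factor s from the denominator: s^2 + 12s = s·(s + 12).
There is 1 pole at the origin, so the system is Type 1.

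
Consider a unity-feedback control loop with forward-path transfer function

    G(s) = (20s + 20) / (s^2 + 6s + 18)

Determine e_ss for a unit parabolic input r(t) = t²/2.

e_ss = ∞

G(s) has no poles at the origin.
This is a Type 0 system; Ka = lim_{s→0} s^2·G(s) = 0, so the steady-state error for a parabola input is infinite.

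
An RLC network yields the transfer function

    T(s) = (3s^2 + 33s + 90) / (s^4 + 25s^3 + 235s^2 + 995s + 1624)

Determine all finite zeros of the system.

s = -6, -5

Set the numerator to zero: 3s^2 + 33s + 90 = 0, i.e. 3·(s^2 + 11s + 30) = 0.
Factoring: (s + 6)(s + 5) = 0.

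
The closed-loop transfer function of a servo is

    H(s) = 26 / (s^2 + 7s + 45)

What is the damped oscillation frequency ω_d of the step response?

Comparing s^2 + 7s + 45 to s^2 + 2ζωₙs + ωₙ²: ωₙ = √45 ≈ 6.708 rad/s and ζ = 7/(2·√45) ≈ 0.5217.
ζωₙ = 7/2 = 3.5, so ω_d = ωₙ√(1−ζ²) = √(ωₙ² − (ζωₙ)²) = √(45 − 3.5²) = √32.75 ≈ 5.723 rad/s.

ω_d ≈ 5.723 rad/s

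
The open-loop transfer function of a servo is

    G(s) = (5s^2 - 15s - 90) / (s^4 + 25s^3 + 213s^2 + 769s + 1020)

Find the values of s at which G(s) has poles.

s = -4 + j, -4 - j, -5, -12

The poles are the roots of the denominator s^4 + 25s^3 + 213s^2 + 769s + 1020 = 0.
Trying s = -5: the polynomial evaluates to 0, so (s + 5) is a factor.
Dividing out leaves s^3 + 20s^2 + 113s + 204 = 0.
This factors further as (s^2 + 8s + 17)(s + 12) = 0.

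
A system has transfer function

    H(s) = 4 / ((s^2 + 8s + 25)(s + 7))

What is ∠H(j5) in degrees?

∠H(j5) ≈ -125.5°

At s = j5: numerator = 4, denominator = -200 + j280.
∠H = ∠num − ∠den = 0° − (125.54°) = -125.5°.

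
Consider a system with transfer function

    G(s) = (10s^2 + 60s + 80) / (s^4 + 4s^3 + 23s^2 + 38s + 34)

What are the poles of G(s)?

The poles are the roots of the denominator s^4 + 4s^3 + 23s^2 + 38s + 34 = 0.
No real roots exist; factor into two real quadratics: (s^2 + 2s + 2)(s^2 + 2s + 17) = 0.
Each quadratic gives a conjugate pair via the quadratic formula.

s = -1 ± j, -1 ± 4j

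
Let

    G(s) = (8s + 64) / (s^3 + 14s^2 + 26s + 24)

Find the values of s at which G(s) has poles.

s = -1 ± j, -12

The poles are the roots of the denominator s^3 + 14s^2 + 26s + 24 = 0.
Trying s = -12: the polynomial evaluates to 0, so (s + 12) is a factor.
Dividing out leaves s^2 + 2s + 2 = 0.
The quadratic formula then gives s = -1 ± 1j.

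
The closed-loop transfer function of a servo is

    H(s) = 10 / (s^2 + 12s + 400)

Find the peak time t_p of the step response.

Comparing s^2 + 12s + 400 to s^2 + 2ζωₙs + ωₙ²: ωₙ = 20 rad/s and ζ = 12/(2·20) = 0.3.
ζωₙ = 12/2 = 6, so ω_d = ωₙ√(1−ζ²) = √(ωₙ² − (ζωₙ)²) = √(400 − 6²) = √364 ≈ 19.08 rad/s.
t_p = π/ω_d = π/19.08 ≈ 0.1647 s.

t_p ≈ 0.1647 s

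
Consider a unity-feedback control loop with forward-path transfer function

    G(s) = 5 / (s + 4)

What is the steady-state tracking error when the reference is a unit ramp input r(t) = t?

G(s) has no poles at the origin.
This is a Type 0 system; Kv = lim_{s→0} s·G(s) = 0, so the steady-state error for a ramp input is infinite.

e_ss = ∞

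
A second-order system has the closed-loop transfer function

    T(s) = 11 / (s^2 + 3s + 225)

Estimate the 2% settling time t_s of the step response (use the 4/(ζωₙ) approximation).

Comparing s^2 + 3s + 225 to s^2 + 2ζωₙs + ωₙ²: ωₙ = 15 rad/s and ζ = 3/(2·15) = 0.1.
ζωₙ = 3/2 = 1.5, so t_s ≈ 4/(ζωₙ) = 4/1.5 ≈ 2.667 s.

t_s ≈ 2.667 s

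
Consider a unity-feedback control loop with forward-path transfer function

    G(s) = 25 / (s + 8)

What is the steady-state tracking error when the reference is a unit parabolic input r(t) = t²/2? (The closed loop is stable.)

G(s) has no poles at the origin.
This is a Type 0 system; Ka = lim_{s→0} s^2·G(s) = 0, so the steady-state error for a parabola input is infinite.

e_ss = ∞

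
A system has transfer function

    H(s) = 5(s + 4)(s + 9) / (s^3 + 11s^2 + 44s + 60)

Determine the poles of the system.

s = -4 + 2j, -4 - 2j, -3

The poles are the roots of the denominator s^3 + 11s^2 + 44s + 60 = 0.
Trying s = -3: the polynomial evaluates to 0, so (s + 3) is a factor.
Dividing out leaves s^2 + 8s + 20 = 0.
The quadratic formula then gives s = -4 ± 2j.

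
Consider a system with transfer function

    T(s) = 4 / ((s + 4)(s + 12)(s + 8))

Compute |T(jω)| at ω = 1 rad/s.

Substitute s = j1: numerator = 4, denominator = 360 + j175.
|T(j1)| = |4| / |360 + j175| = 4 / 400.28 ≈ 0.009993.

|T(j1)| ≈ 0.009993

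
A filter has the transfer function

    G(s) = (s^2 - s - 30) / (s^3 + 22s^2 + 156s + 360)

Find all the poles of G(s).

The poles are the roots of the denominator s^3 + 22s^2 + 156s + 360 = 0.
Trying s = -6: the polynomial evaluates to 0, so (s + 6) is a factor.
Dividing out leaves s^2 + 16s + 60 = 0.
Factoring the quadratic: (s + 6)(s + 10) = 0.

s = -6, -6, -10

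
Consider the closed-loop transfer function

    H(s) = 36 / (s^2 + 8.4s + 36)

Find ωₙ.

Compare the denominator to the standard form s^2 + 2ζωₙs + ωₙ².
ωₙ² = 36, so ωₙ = 6 rad/s.

ωₙ = 6 rad/s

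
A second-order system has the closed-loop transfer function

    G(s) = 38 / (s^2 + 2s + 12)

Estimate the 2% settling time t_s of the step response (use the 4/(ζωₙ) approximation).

t_s ≈ 4 s

Comparing s^2 + 2s + 12 to s^2 + 2ζωₙs + ωₙ²: ωₙ = √12 ≈ 3.464 rad/s and ζ = 2/(2·√12) ≈ 0.2887.
ζωₙ = 2/2 = 1, so t_s ≈ 4/(ζωₙ) = 4/1 = 4 s.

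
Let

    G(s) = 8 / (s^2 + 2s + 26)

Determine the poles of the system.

The poles are the roots of the denominator s^2 + 2s + 26 = 0.
Using the quadratic formula: s = (-2 ± √(-100))/2 = -1 ± 5j.

s = -1 ± 5j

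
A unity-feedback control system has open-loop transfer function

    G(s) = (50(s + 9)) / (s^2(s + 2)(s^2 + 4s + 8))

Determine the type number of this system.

The denominator has 2 factors of s at the origin (free integrators), so this is a Type 2 system.

Type 2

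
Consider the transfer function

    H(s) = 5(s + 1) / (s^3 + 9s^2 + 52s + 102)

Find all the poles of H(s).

s = -3 + 5j, -3 - 5j, -3

The poles are the roots of the denominator s^3 + 9s^2 + 52s + 102 = 0.
Trying s = -3: the polynomial evaluates to 0, so (s + 3) is a factor.
Dividing out leaves s^2 + 6s + 34 = 0.
The quadratic formula then gives s = -3 ± 5j.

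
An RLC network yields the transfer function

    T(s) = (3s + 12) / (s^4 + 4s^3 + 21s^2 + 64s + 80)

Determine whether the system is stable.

The denominator s^4 + 4s^3 + 21s^2 + 64s + 80 factors as (s^2 + 16)(s^2 + 4s + 5), giving poles at s = 4j, -4j, -2 + j, -2 - j.
Since the simple pole(s) at s = ±4j lie on the jω-axis with none in the right half-plane, the system is marginally stable.

marginally stable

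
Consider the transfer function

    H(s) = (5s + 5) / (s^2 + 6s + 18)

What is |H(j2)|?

|H(j2)| ≈ 0.6063

Substitute s = j2: numerator = 5 + j10, denominator = 14 + j12.
|H(j2)| = |5 + j10| / |14 + j12| = 11.180 / 18.439 ≈ 0.6063.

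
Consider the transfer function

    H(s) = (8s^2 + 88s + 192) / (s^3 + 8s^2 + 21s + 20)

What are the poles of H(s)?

s = -4, -2 ± j

The poles are the roots of the denominator s^3 + 8s^2 + 21s + 20 = 0.
Trying s = -4: the polynomial evaluates to 0, so (s + 4) is a factor.
Dividing out leaves s^2 + 4s + 5 = 0.
The quadratic formula then gives s = -2 ± 1j.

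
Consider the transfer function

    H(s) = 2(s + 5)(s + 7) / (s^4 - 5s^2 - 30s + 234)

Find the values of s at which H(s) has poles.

s = 3 + 2j, 3 - 2j, -3 + 3j, -3 - 3j

The poles are the roots of the denominator s^4 - 5s^2 - 30s + 234 = 0.
No real roots exist; factor into two real quadratics: (s^2 - 6s + 13)(s^2 + 6s + 18) = 0.
Each quadratic gives a conjugate pair via the quadratic formula.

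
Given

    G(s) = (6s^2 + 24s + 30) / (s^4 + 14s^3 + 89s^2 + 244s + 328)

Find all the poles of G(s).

s = -5 ± 4j, -2 ± 2j

The poles are the roots of the denominator s^4 + 14s^3 + 89s^2 + 244s + 328 = 0.
No real roots exist; factor into two real quadratics: (s^2 + 10s + 41)(s^2 + 4s + 8) = 0.
Each quadratic gives a conjugate pair via the quadratic formula.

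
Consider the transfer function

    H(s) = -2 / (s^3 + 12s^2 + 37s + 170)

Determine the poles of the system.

s = -1 ± 4j, -10

The poles are the roots of the denominator s^3 + 12s^2 + 37s + 170 = 0.
Trying s = -10: the polynomial evaluates to 0, so (s + 10) is a factor.
Dividing out leaves s^2 + 2s + 17 = 0.
The quadratic formula then gives s = -1 ± 4j.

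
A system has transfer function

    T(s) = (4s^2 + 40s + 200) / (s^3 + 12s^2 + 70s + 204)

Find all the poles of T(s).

s = -3 ± 5j, -6

The poles are the roots of the denominator s^3 + 12s^2 + 70s + 204 = 0.
Trying s = -6: the polynomial evaluates to 0, so (s + 6) is a factor.
Dividing out leaves s^2 + 6s + 34 = 0.
The quadratic formula then gives s = -3 ± 5j.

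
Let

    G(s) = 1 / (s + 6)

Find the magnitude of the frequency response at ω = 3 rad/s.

Substitute s = j3: numerator = 1, denominator = 6 + j3.
|G(j3)| = |1| / |6 + j3| = 1 / 6.7082 ≈ 0.1491.

|G(j3)| ≈ 0.1491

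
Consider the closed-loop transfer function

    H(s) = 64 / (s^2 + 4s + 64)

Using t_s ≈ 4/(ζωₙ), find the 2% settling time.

t_s ≈ 2 s

Comparing s^2 + 4s + 64 to s^2 + 2ζωₙs + ωₙ²: ωₙ = 8 rad/s and ζ = 4/(2·8) = 0.25.
ζωₙ = 4/2 = 2, so t_s ≈ 4/(ζωₙ) = 4/2 = 2 s.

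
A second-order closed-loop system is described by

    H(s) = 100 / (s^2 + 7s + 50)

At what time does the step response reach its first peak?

t_p ≈ 0.5113 s

Comparing s^2 + 7s + 50 to s^2 + 2ζωₙs + ωₙ²: ωₙ = √50 ≈ 7.071 rad/s and ζ = 7/(2·√50) ≈ 0.4950.
ζωₙ = 7/2 = 3.5, so ω_d = ωₙ√(1−ζ²) = √(ωₙ² − (ζωₙ)²) = √(50 − 3.5²) = √37.75 ≈ 6.144 rad/s.
t_p = π/ω_d = π/6.144 ≈ 0.5113 s.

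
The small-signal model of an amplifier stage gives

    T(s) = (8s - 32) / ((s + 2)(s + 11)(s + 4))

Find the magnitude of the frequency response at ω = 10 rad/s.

|T(j10)| ≈ 0.05277

Substitute s = j10: numerator = -32 + j80, denominator = -1612 - j260.
|T(j10)| = |-32 + j80| / |-1612 - j260| = 86.163 / 1632.8 ≈ 0.05277.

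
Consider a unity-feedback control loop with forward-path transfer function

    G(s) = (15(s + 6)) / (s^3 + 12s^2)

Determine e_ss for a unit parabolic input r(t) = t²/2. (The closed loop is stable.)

G(s) has 2 poles at the origin.
This is a Type 2 system. Ka = lim_{s→0} s^2·G(s) = 90/12 = 15/2.
e_ss = 1/Ka = 1/(15/2) = 2/15 ≈ 0.1333.

e_ss = 0.1333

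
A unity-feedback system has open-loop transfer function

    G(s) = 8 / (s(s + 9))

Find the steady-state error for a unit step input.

G(s) has one pole at the origin.
This is a Type 1 system; for a step input the steady-state error is zero.

e_ss = 0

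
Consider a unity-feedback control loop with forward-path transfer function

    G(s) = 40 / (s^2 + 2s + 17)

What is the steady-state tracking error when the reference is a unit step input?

e_ss = 0.2982

G(s) has no poles at the origin.
This is a Type 0 system. Kp = lim_{s→0} G(s) = 40/17.
e_ss = 1/(1 + Kp) = 1/(1 + 40/17) = 17/57 ≈ 0.2982.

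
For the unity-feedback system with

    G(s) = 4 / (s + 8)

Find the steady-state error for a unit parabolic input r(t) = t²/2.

e_ss = ∞

G(s) has no poles at the origin.
This is a Type 0 system; Ka = lim_{s→0} s^2·G(s) = 0, so the steady-state error for a parabola input is infinite.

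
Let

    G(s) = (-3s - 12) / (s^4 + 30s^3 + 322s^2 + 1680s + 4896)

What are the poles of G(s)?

s = -3 + 5j, -3 - 5j, -12, -12

The poles are the roots of the denominator s^4 + 30s^3 + 322s^2 + 1680s + 4896 = 0.
Trying s = -12: the polynomial evaluates to 0, so (s + 12) is a factor.
Dividing out leaves s^3 + 18s^2 + 106s + 408 = 0.
This factors further as (s^2 + 6s + 34)(s + 12) = 0.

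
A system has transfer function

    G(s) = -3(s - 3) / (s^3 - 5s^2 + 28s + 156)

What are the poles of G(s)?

The poles are the roots of the denominator s^3 - 5s^2 + 28s + 156 = 0.
Trying s = -3: the polynomial evaluates to 0, so (s + 3) is a factor.
Dividing out leaves s^2 - 8s + 52 = 0.
The quadratic formula then gives s = 4 ± 6j.

s = 4 + 6j, 4 - 6j, -3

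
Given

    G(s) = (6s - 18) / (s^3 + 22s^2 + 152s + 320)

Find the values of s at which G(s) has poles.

s = -4, -8, -10

The poles are the roots of the denominator s^3 + 22s^2 + 152s + 320 = 0.
Trying s = -4: the polynomial evaluates to 0, so (s + 4) is a factor.
Dividing out leaves s^2 + 18s + 80 = 0.
Factoring the quadratic: (s + 8)(s + 10) = 0.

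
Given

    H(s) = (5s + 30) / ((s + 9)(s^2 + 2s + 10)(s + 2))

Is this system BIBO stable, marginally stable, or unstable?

The poles can be read from the denominator factors: s = -9, -1 + 3j, -1 - 3j, -2.
Since all poles lie strictly in the left half-plane, the system is stable.

stable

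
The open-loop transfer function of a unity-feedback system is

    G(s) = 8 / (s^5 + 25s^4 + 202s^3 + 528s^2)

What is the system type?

The denominator has 2 factors of s at the origin (free integrators), so this is a Type 2 system.

Type 2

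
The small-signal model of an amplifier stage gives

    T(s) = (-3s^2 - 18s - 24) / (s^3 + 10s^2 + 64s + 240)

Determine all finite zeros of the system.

Set the numerator to zero: -3s^2 - 18s - 24 = 0, i.e. -3·(s^2 + 6s + 8) = 0.
Factoring: (s + 2)(s + 4) = 0.

s = -2, -4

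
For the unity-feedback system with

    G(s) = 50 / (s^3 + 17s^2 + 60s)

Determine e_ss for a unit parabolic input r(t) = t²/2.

e_ss = ∞

G(s) has one pole at the origin.
This is a Type 1 system; Ka = lim_{s→0} s^2·G(s) = 0, so the steady-state error for a parabola input is infinite.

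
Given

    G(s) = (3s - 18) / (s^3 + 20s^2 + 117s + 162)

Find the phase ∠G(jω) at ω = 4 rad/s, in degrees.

∠G(j4) ≈ 34.95°

At s = j4: numerator = -18 + j12, denominator = -158 + j404.
∠G = ∠num − ∠den = 146.31° − (111.36°) = 34.95°.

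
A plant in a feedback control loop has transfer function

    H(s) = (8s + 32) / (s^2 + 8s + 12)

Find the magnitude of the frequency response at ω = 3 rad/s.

Substitute s = j3: numerator = 32 + j24, denominator = 3 + j24.
|H(j3)| = |32 + j24| / |3 + j24| = 40 / 24.187 ≈ 1.654.

|H(j3)| ≈ 1.654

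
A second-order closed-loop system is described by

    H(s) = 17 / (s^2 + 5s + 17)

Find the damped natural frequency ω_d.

ω_d ≈ 3.279 rad/s

Comparing s^2 + 5s + 17 to s^2 + 2ζωₙs + ωₙ²: ωₙ = √17 ≈ 4.123 rad/s and ζ = 5/(2·√17) ≈ 0.6063.
ζωₙ = 5/2 = 2.5, so ω_d = ωₙ√(1−ζ²) = √(ωₙ² − (ζωₙ)²) = √(17 − 2.5²) = √10.75 ≈ 3.279 rad/s.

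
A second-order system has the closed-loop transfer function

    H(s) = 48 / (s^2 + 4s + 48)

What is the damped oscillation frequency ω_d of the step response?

ω_d ≈ 6.633 rad/s

Comparing s^2 + 4s + 48 to s^2 + 2ζωₙs + ωₙ²: ωₙ = √48 ≈ 6.928 rad/s and ζ = 4/(2·√48) ≈ 0.2887.
ζωₙ = 4/2 = 2, so ω_d = ωₙ√(1−ζ²) = √(ωₙ² − (ζωₙ)²) = √(48 − 2²) = √44 ≈ 6.633 rad/s.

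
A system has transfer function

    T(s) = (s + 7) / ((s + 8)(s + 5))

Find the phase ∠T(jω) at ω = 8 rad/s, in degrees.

∠T(j8) ≈ -54.18°

At s = j8: numerator = 7 + j8, denominator = -24 + j104.
∠T = ∠num − ∠den = 48.814° − (102.99°) = -54.18°.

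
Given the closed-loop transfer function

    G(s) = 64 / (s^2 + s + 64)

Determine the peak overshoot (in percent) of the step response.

Comparing s^2 + s + 64 to s^2 + 2ζωₙs + ωₙ²: ωₙ = 8 rad/s and ζ = 1/(2·8) = 0.0625.
%OS = 100·exp(−πζ/√(1−ζ²)) = 100·exp(−π·0.0625/√(1−0.0625²)) ≈ 82.1%.

%OS ≈ 82.1%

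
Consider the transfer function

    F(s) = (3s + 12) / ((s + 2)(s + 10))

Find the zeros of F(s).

Set the numerator to zero: 3s + 12 = 0, i.e. 3·(s + 4) = 0.
So s = -4.

s = -4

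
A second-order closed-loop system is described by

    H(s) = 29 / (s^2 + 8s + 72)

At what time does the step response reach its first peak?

Comparing s^2 + 8s + 72 to s^2 + 2ζωₙs + ωₙ²: ωₙ = √72 ≈ 8.485 rad/s and ζ = 8/(2·√72) ≈ 0.4714.
ζωₙ = 8/2 = 4, so ω_d = ωₙ√(1−ζ²) = √(ωₙ² − (ζωₙ)²) = √(72 − 4²) = √56 ≈ 7.483 rad/s.
t_p = π/ω_d = π/7.483 ≈ 0.4198 s.

t_p ≈ 0.4198 s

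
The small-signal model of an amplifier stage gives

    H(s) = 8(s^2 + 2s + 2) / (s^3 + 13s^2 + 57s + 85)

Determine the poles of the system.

s = -5, -4 ± j

The poles are the roots of the denominator s^3 + 13s^2 + 57s + 85 = 0.
Trying s = -5: the polynomial evaluates to 0, so (s + 5) is a factor.
Dividing out leaves s^2 + 8s + 17 = 0.
The quadratic formula then gives s = -4 ± 1j.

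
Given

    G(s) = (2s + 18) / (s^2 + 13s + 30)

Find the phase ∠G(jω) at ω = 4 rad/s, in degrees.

∠G(j4) ≈ -50.97°

At s = j4: numerator = 18 + j8, denominator = 14 + j52.
∠G = ∠num − ∠den = 23.962° − (74.932°) = -50.97°.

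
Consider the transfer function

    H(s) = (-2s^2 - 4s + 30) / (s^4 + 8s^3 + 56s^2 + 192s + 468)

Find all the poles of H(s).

The poles are the roots of the denominator s^4 + 8s^3 + 56s^2 + 192s + 468 = 0.
No real roots exist; factor into two real quadratics: (s^2 + 6s + 18)(s^2 + 2s + 26) = 0.
Each quadratic gives a conjugate pair via the quadratic formula.

s = -3 ± 3j, -1 ± 5j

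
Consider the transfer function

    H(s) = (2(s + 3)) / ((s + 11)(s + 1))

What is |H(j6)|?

|H(j6)| ≈ 0.1760

Substitute s = j6: numerator = 6 + j12, denominator = -25 + j72.
|H(j6)| = |6 + j12| / |-25 + j72| = 13.416 / 76.217 ≈ 0.1760.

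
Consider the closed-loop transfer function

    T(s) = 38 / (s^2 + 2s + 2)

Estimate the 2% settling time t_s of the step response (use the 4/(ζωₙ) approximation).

t_s ≈ 4 s

Comparing s^2 + 2s + 2 to s^2 + 2ζωₙs + ωₙ²: ωₙ = √2 ≈ 1.414 rad/s and ζ = 2/(2·√2) ≈ 0.7071.
ζωₙ = 2/2 = 1, so t_s ≈ 4/(ζωₙ) = 4/1 = 4 s.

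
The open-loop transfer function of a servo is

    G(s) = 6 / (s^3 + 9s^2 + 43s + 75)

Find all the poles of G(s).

s = -3 + 4j, -3 - 4j, -3

The poles are the roots of the denominator s^3 + 9s^2 + 43s + 75 = 0.
Trying s = -3: the polynomial evaluates to 0, so (s + 3) is a factor.
Dividing out leaves s^2 + 6s + 25 = 0.
The quadratic formula then gives s = -3 ± 4j.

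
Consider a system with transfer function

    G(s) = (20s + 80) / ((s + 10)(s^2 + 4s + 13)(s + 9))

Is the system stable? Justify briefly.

stable

The poles can be read from the denominator factors: s = -10, -2 + 3j, -2 - 3j, -9.
Since all poles lie strictly in the left half-plane, the system is stable.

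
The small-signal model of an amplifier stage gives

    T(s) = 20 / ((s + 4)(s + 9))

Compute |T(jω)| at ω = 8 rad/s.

Substitute s = j8: numerator = 20, denominator = -28 + j104.
|T(j8)| = |20| / |-28 + j104| = 20 / 107.70 ≈ 0.1857.

|T(j8)| ≈ 0.1857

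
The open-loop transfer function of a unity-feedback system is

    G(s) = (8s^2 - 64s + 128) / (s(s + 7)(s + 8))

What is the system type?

The denominator has 1 factor of s at the origin (free integrator), so this is a Type 1 system.

Type 1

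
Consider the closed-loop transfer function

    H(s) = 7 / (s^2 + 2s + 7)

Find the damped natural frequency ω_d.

Comparing s^2 + 2s + 7 to s^2 + 2ζωₙs + ωₙ²: ωₙ = √7 ≈ 2.646 rad/s and ζ = 2/(2·√7) ≈ 0.3780.
ζωₙ = 2/2 = 1, so ω_d = ωₙ√(1−ζ²) = √(ωₙ² − (ζωₙ)²) = √(7 − 1²) = √6 ≈ 2.449 rad/s.

ω_d ≈ 2.449 rad/s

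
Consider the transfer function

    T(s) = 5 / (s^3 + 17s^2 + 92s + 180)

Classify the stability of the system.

stable

The denominator s^3 + 17s^2 + 92s + 180 factors as (s + 9)(s^2 + 8s + 20), giving poles at s = -9, -4 + 2j, -4 - 2j.
Since all poles lie strictly in the left half-plane, the system is stable.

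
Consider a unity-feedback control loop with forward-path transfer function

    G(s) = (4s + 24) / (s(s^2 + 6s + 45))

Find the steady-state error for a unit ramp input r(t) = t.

e_ss = 1.875

G(s) has one pole at the origin.
This is a Type 1 system. Kv = lim_{s→0} s·G(s) = 24/45 = 8/15.
e_ss = 1/Kv = 1/(8/15) = 15/8 ≈ 1.875.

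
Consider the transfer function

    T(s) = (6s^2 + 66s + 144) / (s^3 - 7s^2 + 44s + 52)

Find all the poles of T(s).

The poles are the roots of the denominator s^3 - 7s^2 + 44s + 52 = 0.
Trying s = -1: the polynomial evaluates to 0, so (s + 1) is a factor.
Dividing out leaves s^2 - 8s + 52 = 0.
The quadratic formula then gives s = 4 ± 6j.

s = 4 ± 6j, -1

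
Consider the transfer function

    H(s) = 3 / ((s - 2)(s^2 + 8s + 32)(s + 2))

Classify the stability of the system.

The poles can be read from the denominator factors: s = 2, -4 + 4j, -4 - 4j, -2.
Since the pole(s) at s = 2 lie in the right half-plane, the system is unstable.

unstable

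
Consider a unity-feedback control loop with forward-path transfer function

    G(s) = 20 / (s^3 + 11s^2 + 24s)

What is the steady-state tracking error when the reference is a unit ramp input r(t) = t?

e_ss = 1.200

G(s) has one pole at the origin.
This is a Type 1 system. Kv = lim_{s→0} s·G(s) = 20/24 = 5/6.
e_ss = 1/Kv = 1/(5/6) = 6/5 ≈ 1.200.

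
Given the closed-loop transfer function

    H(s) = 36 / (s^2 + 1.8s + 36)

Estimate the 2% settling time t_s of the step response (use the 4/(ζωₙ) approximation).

t_s ≈ 4.444 s

Comparing s^2 + 1.8s + 36 to s^2 + 2ζωₙs + ωₙ²: ωₙ = 6 rad/s and ζ = 1.8/(2·6) = 0.15.
ζωₙ = 1.8/2 = 0.9, so t_s ≈ 4/(ζωₙ) = 4/0.9 ≈ 4.444 s.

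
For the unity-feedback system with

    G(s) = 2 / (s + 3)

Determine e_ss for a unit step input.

e_ss = 0.6000

G(s) has no poles at the origin.
This is a Type 0 system. Kp = lim_{s→0} G(s) = 2/3.
e_ss = 1/(1 + Kp) = 1/(1 + 2/3) = 3/5 ≈ 0.6000.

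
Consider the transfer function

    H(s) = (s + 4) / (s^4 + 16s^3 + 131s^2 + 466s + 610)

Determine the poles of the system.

The poles are the roots of the denominator s^4 + 16s^3 + 131s^2 + 466s + 610 = 0.
No real roots exist; factor into two real quadratics: (s^2 + 10s + 61)(s^2 + 6s + 10) = 0.
Each quadratic gives a conjugate pair via the quadratic formula.

s = -5 + 6j, -5 - 6j, -3 + j, -3 - j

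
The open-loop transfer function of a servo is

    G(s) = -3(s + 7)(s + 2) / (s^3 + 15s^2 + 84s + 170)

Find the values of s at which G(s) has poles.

s = -5 + 3j, -5 - 3j, -5

The poles are the roots of the denominator s^3 + 15s^2 + 84s + 170 = 0.
Trying s = -5: the polynomial evaluates to 0, so (s + 5) is a factor.
Dividing out leaves s^2 + 10s + 34 = 0.
The quadratic formula then gives s = -5 ± 3j.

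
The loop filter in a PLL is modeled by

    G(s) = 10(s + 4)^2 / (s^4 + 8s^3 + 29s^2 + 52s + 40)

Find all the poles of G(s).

s = -2 + j, -2 - j, -2 + 2j, -2 - 2j

The poles are the roots of the denominator s^4 + 8s^3 + 29s^2 + 52s + 40 = 0.
No real roots exist; factor into two real quadratics: (s^2 + 4s + 5)(s^2 + 4s + 8) = 0.
Each quadratic gives a conjugate pair via the quadratic formula.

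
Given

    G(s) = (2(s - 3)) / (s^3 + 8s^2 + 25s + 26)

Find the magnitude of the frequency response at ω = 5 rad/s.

|G(j5)| ≈ 0.06702

Substitute s = j5: numerator = -6 + j10, denominator = -174.
|G(j5)| = |-6 + j10| / |-174| = 11.662 / 174 ≈ 0.06702.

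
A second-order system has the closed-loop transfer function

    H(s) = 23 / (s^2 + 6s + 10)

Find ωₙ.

Compare the denominator to the standard form s^2 + 2ζωₙs + ωₙ².
ωₙ² = 10, so ωₙ = √10 ≈ 3.162 rad/s.

ωₙ ≈ 3.162 rad/s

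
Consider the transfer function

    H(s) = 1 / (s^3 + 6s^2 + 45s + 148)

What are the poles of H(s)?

The poles are the roots of the denominator s^3 + 6s^2 + 45s + 148 = 0.
Trying s = -4: the polynomial evaluates to 0, so (s + 4) is a factor.
Dividing out leaves s^2 + 2s + 37 = 0.
The quadratic formula then gives s = -1 ± 6j.

s = -1 + 6j, -1 - 6j, -4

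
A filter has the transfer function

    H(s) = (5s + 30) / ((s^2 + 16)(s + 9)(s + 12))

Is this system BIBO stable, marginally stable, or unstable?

The poles can be read from the denominator factors: s = 4j, -4j, -9, -12.
Since the simple pole(s) at s = ±4j lie on the jω-axis with none in the right half-plane, the system is marginally stable.

marginally stable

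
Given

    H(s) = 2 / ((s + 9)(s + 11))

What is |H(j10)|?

|H(j10)| ≈ 0.010000

Substitute s = j10: numerator = 2, denominator = -1 + j200.
|H(j10)| = |2| / |-1 + j200| = 2 / 200.00 ≈ 0.010000.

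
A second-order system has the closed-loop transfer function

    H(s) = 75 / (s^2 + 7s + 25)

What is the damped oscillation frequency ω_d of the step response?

ω_d ≈ 3.571 rad/s

Comparing s^2 + 7s + 25 to s^2 + 2ζωₙs + ωₙ²: ωₙ = 5 rad/s and ζ = 7/(2·5) = 0.7.
ζωₙ = 7/2 = 3.5, so ω_d = ωₙ√(1−ζ²) = √(ωₙ² − (ζωₙ)²) = √(25 − 3.5²) = √12.75 ≈ 3.571 rad/s.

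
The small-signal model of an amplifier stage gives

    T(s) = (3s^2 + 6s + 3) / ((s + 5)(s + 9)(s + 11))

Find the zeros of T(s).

Set the numerator to zero: 3s^2 + 6s + 3 = 0, i.e. 3·(s^2 + 2s + 1) = 0.
Factoring: (s + 1)^2 = 0.

s = -1, -1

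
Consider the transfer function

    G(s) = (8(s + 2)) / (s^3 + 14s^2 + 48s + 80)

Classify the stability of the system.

stable

The denominator s^3 + 14s^2 + 48s + 80 factors as (s + 10)(s^2 + 4s + 8), giving poles at s = -10, -2 + 2j, -2 - 2j.
Since all poles lie strictly in the left half-plane, the system is stable.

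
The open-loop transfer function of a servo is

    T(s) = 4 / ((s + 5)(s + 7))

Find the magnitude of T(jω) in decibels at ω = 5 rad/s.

Substitute s = j5: numerator = 4, denominator = 10 + j60.
|T(j5)| = |4| / |10 + j60| = 4 / 60.828 ≈ 0.06576.
In decibels: 20·log₁₀(0.06576) ≈ -23.6 dB.

|T(j5)|_dB ≈ -23.6 dB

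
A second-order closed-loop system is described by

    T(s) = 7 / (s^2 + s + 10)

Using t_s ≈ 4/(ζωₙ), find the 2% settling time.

t_s ≈ 8 s

Comparing s^2 + s + 10 to s^2 + 2ζωₙs + ωₙ²: ωₙ = √10 ≈ 3.162 rad/s and ζ = 1/(2·√10) ≈ 0.1581.
ζωₙ = 1/2 = 0.5, so t_s ≈ 4/(ζωₙ) = 4/0.5 = 8 s.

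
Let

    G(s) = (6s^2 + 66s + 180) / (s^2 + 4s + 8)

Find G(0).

Set s = 0: G(0) = (180) / (8) = 45/2.

G(0) = 45/2 ≈ 22.50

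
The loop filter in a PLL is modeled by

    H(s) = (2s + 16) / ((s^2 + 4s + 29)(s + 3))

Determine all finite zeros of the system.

s = -8

Set the numerator to zero: 2s + 16 = 0, i.e. 2·(s + 8) = 0.
So s = -8.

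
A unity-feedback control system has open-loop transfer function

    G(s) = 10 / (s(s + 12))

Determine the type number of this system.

Type 1

The denominator has 1 factor of s at the origin (free integrator), so this is a Type 1 system.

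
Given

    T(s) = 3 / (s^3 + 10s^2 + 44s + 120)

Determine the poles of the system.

s = -2 + 4j, -2 - 4j, -6

The poles are the roots of the denominator s^3 + 10s^2 + 44s + 120 = 0.
Trying s = -6: the polynomial evaluates to 0, so (s + 6) is a factor.
Dividing out leaves s^2 + 4s + 20 = 0.
The quadratic formula then gives s = -2 ± 4j.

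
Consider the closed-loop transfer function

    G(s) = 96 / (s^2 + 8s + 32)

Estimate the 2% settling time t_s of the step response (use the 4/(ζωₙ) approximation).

t_s ≈ 1 s

Comparing s^2 + 8s + 32 to s^2 + 2ζωₙs + ωₙ²: ωₙ = √32 ≈ 5.657 rad/s and ζ = 8/(2·√32) ≈ 0.7071.
ζωₙ = 8/2 = 4, so t_s ≈ 4/(ζωₙ) = 4/4 = 1 s.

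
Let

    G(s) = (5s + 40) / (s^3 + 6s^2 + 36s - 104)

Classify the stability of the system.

unstable

The denominator s^3 + 6s^2 + 36s - 104 factors as (s^2 + 8s + 52)(s - 2), giving poles at s = -4 ± 6j, 2.
Since the pole(s) at s = 2 lie in the right half-plane, the system is unstable.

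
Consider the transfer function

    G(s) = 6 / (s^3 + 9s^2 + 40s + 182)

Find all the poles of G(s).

The poles are the roots of the denominator s^3 + 9s^2 + 40s + 182 = 0.
Trying s = -7: the polynomial evaluates to 0, so (s + 7) is a factor.
Dividing out leaves s^2 + 2s + 26 = 0.
The quadratic formula then gives s = -1 ± 5j.

s = -1 ± 5j, -7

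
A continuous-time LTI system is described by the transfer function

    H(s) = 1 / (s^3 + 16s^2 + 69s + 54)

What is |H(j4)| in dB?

|H(j4)|_dB ≈ -49.3 dB

Substitute s = j4: numerator = 1, denominator = -202 + j212.
|H(j4)| = |1| / |-202 + j212| = 1 / 292.83 ≈ 0.003415.
In decibels: 20·log₁₀(0.003415) ≈ -49.3 dB.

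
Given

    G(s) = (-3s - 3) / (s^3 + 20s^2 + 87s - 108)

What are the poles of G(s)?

The poles are the roots of the denominator s^3 + 20s^2 + 87s - 108 = 0.
Trying s = -9: the polynomial evaluates to 0, so (s + 9) is a factor.
Dividing out leaves s^2 + 11s - 12 = 0.
Factoring the quadratic: (s + 12)(s - 1) = 0.

s = -9, -12, 1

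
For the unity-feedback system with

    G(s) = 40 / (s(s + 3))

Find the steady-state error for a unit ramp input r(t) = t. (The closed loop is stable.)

G(s) has one pole at the origin.
This is a Type 1 system. Kv = lim_{s→0} s·G(s) = 40/3.
e_ss = 1/Kv = 1/(40/3) = 3/40 ≈ 0.07500.

e_ss = 0.07500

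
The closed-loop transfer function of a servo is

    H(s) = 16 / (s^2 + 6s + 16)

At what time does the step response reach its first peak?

Comparing s^2 + 6s + 16 to s^2 + 2ζωₙs + ωₙ²: ωₙ = 4 rad/s and ζ = 6/(2·4) = 0.75.
ζωₙ = 6/2 = 3, so ω_d = ωₙ√(1−ζ²) = √(ωₙ² − (ζωₙ)²) = √(16 − 3²) = √7 ≈ 2.646 rad/s.
t_p = π/ω_d = π/2.646 ≈ 1.187 s.

t_p ≈ 1.187 s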